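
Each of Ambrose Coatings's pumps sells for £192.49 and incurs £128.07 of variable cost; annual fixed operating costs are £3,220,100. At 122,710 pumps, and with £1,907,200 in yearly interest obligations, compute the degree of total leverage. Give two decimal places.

2.85

At 122,710 units, contribution = 122,710 × £64.42 = £7,904,978.20.
EBIT = £7,904,978.20 − £3,220,100 = £4,684,878.20. Interest = £1,907,200.00, so EBIT − I = £2,777,678.20.
DCL = contribution ÷ (EBIT − I) = £7,904,978.20 ÷ £2,777,678.20 = 2.8459.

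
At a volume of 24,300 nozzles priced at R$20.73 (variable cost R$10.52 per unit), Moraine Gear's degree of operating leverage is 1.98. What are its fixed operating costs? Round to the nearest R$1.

At 24,300 units, contribution = 24,300 × R$10.21 = R$248,103.00.
DOL = contribution / EBIT, so EBIT = R$248,103.00 / 1.98 = R$125,304.55.
And FC = contribution − EBIT = R$248,103.00 − R$125,304.55 = R$122,798.

R$122,798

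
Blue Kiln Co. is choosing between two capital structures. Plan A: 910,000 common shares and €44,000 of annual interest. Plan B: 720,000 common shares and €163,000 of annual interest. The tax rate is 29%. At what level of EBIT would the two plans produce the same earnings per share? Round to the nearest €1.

At indifference, (EBIT − 44,000)(1 − t)/910,000 = (EBIT − 163,000)(1 − t)/720,000.
The (1 − t) factor cancels: (EBIT − 44,000) × 720,000 = (EBIT − 163,000) × 910,000.
Solving, EBIT = (163,000·910,000 − 44,000·720,000) / (910,000 − 720,000) = 116,650,000,000 / 190,000 = 613,947.37.

€613,947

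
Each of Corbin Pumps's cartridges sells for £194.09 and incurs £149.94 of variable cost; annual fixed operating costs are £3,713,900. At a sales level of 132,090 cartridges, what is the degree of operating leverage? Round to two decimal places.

At 132,090 units, contribution = 132,090 × £44.15 = £5,831,773.50.
Operating income = contribution − fixed costs = £5,831,773.50 − £3,713,900 = £2,117,873.50.
Degree of operating leverage = £5,831,773.50 / £2,117,873.50 = 2.7536.

2.75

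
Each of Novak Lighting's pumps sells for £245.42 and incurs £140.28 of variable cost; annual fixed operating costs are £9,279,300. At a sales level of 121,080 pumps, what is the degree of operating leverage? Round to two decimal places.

3.69

Contribution at this volume is 121,080 × £105.14 = £12,730,351.20.
EBIT = £12,730,351.20 − £9,279,300 = £3,451,051.20.
DOL = contribution ÷ EBIT = £12,730,351.20 ÷ £3,451,051.20 = 3.6888.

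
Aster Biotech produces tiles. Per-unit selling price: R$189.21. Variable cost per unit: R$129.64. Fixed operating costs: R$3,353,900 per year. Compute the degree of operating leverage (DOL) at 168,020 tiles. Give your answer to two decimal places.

1.50

At 168,020 units, contribution = 168,020 × R$59.57 = R$10,008,951.40.
Subtracting fixed costs: EBIT = R$10,008,951.40 − R$3,353,900 = R$6,655,051.40.
So DOL = total CM / EBIT = R$10,008,951.40 / R$6,655,051.40 = 1.5040.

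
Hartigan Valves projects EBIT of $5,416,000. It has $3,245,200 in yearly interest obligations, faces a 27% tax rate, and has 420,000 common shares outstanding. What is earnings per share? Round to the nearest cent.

Interest = $3,245,200.00, so EBT = $5,416,000 − $3,245,200.00 = $2,170,800.00.
Net income = $2,170,800.00 × (1 − 0.27) = $1,584,684.00.
Per share: $1,584,684.00 / 420,000 shares = $3.77.

$3.77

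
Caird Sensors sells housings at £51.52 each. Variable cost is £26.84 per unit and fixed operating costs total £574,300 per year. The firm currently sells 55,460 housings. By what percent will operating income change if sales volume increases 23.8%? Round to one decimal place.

+41.0%

At 55,460 units, contribution = 55,460 × £24.68 = £1,368,752.80.
Operating income = contribution − fixed costs = £1,368,752.80 − £574,300 = £794,452.80.
So DOL = total CM / EBIT = £1,368,752.80 / £794,452.80 = 1.7229.
%ΔEBIT = DOL × %ΔSales = 1.7229 × +23.8% = +41.0%.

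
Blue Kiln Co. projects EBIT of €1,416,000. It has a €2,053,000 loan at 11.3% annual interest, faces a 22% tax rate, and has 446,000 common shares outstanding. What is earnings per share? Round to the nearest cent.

€2.07

Pre-tax income = €1,416,000 − €231,989.00 = €1,184,011.00.
After tax at 22%: net income = €1,184,011.00 × 0.78 = €923,528.58.
Per share: €923,528.58 / 446,000 shares = €2.07.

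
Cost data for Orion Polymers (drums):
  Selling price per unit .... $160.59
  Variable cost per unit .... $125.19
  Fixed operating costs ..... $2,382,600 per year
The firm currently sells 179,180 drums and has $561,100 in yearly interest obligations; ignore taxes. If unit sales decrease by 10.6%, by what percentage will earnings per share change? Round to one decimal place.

-19.8%

Contribution at this volume is 179,180 × $35.40 = $6,342,972.00.
EBIT = $6,342,972.00 − $2,382,600 = $3,960,372.00.
After interest of $561,100.00, pre-tax earnings = $3,399,272.00.
Degree of combined leverage = contribution ÷ (EBIT − I) = $6,342,972.00 ÷ $3,399,272.00 = 1.8660.
EPS therefore changes by 1.8660 × (-10.6%) = -19.8%.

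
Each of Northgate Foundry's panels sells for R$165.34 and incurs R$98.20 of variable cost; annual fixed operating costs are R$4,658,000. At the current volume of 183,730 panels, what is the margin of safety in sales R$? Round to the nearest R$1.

R$18,907,056

Each unit contributes R$165.34 − R$98.20 = R$67.14. Break-even units = R$4,658,000 ÷ R$67.14 = 69,377.42; break-even revenue = 69,377.42 × R$165.34 = R$11,470,862.68.
Current sales = 183,730 × R$165.34 = R$30,377,918.20.
Margin of safety = R$30,377,918.20 − R$11,470,862.68 = R$18,907,056.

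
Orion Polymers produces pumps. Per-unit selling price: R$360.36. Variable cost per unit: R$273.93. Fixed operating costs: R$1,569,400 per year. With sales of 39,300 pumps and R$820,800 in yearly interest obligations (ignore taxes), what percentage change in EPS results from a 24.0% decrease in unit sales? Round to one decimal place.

-81.0%

At 39,300 units, contribution = 39,300 × R$86.43 = R$3,396,699.00.
Subtracting fixed costs: EBIT = R$3,396,699.00 − R$1,569,400 = R$1,827,299.00.
Interest = R$820,800.00, so EBIT − I = R$1,006,499.00.
Degree of combined leverage = contribution ÷ (EBIT − I) = R$3,396,699.00 ÷ R$1,006,499.00 = 3.3748.
%ΔEPS = DCL × %ΔSales = 3.3748 × -24.0% = -81.0%.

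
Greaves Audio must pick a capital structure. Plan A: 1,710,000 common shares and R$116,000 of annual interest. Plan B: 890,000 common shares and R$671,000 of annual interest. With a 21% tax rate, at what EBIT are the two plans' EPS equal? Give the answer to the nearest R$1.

R$1,273,378

At indifference, (EBIT − 116,000)(1 − t)/1,710,000 = (EBIT − 671,000)(1 − t)/890,000.
The (1 − t) factor cancels: (EBIT − 116,000) × 890,000 = (EBIT − 671,000) × 1,710,000.
Solving, EBIT = (671,000·1,710,000 − 116,000·890,000) / (1,710,000 − 890,000) = 1,044,170,000,000 / 820,000 = 1,273,378.05.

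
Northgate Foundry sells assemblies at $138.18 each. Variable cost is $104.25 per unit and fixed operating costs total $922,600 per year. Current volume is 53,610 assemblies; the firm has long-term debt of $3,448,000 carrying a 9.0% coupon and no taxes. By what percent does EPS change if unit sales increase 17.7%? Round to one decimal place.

+54.9%

At 53,610 units, contribution = 53,610 × $33.93 = $1,818,987.30.
Subtracting fixed costs: EBIT = $1,818,987.30 − $922,600 = $896,387.30.
After interest of $310,320.00, pre-tax earnings = $586,067.30.
Degree of combined leverage = contribution ÷ (EBIT − I) = $1,818,987.30 ÷ $586,067.30 = 3.1037.
EPS therefore changes by 3.1037 × (+17.7%) = +54.9%.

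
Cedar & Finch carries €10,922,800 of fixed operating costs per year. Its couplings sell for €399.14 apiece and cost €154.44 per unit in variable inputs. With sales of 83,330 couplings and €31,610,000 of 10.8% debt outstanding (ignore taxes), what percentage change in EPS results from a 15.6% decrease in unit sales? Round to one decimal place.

At 83,330 units, contribution = 83,330 × €244.70 = €20,390,851.00.
EBIT = €20,390,851.00 − €10,922,800 = €9,468,051.00.
Interest = €3,413,880.00, so EBIT − I = €6,054,171.00.
DCL = total CM / (EBIT − I) = €20,390,851.00 / €6,054,171.00 = 3.3681.
%ΔEPS = DCL × %ΔSales = 3.3681 × -15.6% = -52.5%.

-52.5%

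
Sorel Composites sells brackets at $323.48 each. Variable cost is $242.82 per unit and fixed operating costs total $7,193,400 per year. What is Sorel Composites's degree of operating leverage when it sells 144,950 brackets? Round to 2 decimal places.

2.60

Total contribution margin = 144,950 × $80.66 = $11,691,667.00.
EBIT = $11,691,667.00 − $7,193,400 = $4,498,267.00.
DOL = contribution ÷ EBIT = $11,691,667.00 ÷ $4,498,267.00 = 2.5991.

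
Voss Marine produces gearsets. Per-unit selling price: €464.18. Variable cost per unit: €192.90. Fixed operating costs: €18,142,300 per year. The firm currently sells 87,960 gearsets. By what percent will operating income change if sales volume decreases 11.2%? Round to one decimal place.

-46.7%

At 87,960 units, contribution = 87,960 × €271.28 = €23,861,788.80.
EBIT = €23,861,788.80 − €18,142,300 = €5,719,488.80.
DOL = contribution ÷ EBIT = €23,861,788.80 ÷ €5,719,488.80 = 4.1720.
Operating income changes by 4.1720 × -11.2% = -46.7%.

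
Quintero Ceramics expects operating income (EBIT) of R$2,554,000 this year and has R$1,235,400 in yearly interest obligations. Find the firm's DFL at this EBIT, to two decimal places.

1.94

Annual interest charges come to R$1,235,400.00.
DFL = EBIT ÷ (EBIT − I) = R$2,554,000 ÷ (R$2,554,000 − R$1,235,400.00) = R$2,554,000 ÷ R$1,318,600.00 = 1.9369.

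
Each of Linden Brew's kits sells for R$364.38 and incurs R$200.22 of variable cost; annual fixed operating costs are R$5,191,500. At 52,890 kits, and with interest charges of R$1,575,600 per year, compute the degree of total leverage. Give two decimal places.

4.53

At 52,890 units, contribution = 52,890 × R$164.16 = R$8,682,422.40.
Subtracting fixed costs: EBIT = R$8,682,422.40 − R$5,191,500 = R$3,490,922.40. Interest = R$1,575,600.00.
DOL = R$8,682,422.40 ÷ R$3,490,922.40 = 2.4871; DFL = R$3,490,922.40 ÷ R$1,915,322.40 = 1.8226.
DCL = DOL × DFL = 2.4871 × 1.8226 = 4.5330.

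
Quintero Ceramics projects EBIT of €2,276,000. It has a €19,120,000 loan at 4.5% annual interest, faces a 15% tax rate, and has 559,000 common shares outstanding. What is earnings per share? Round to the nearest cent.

€2.15

Interest = €860,400.00, so EBT = €2,276,000 − €860,400.00 = €1,415,600.00.
Net income = €1,415,600.00 × (1 − 0.15) = €1,203,260.00.
Per share: €1,203,260.00 / 559,000 shares = €2.15.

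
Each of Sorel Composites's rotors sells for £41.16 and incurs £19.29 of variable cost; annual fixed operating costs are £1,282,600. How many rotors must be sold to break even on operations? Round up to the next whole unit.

58,647 rotors

Each unit contributes £41.16 − £19.29 = £21.87.
Break-even Q = £1,282,600 / £21.87 = 58,646.55 → 58,647 rotors.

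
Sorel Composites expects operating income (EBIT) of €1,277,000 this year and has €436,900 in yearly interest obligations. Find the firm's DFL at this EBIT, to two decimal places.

Interest = €436,900.00.
Degree of financial leverage = EBIT / (EBIT − interest) = €1,277,000 / €840,100.00 = 1.5201.

1.52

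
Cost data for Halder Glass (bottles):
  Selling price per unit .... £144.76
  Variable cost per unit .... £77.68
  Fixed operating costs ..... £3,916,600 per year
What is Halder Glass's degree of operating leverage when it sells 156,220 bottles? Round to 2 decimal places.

1.60

At 156,220 units, contribution = 156,220 × £67.08 = £10,479,237.60.
Operating income = contribution − fixed costs = £10,479,237.60 − £3,916,600 = £6,562,637.60.
So DOL = total CM / EBIT = £10,479,237.60 / £6,562,637.60 = 1.5968.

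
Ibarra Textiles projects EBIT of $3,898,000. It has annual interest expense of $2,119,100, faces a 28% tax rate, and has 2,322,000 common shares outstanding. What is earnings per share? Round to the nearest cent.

$0.55

Pre-tax income = $3,898,000 − $2,119,100.00 = $1,778,900.00.
Net income = $1,778,900.00 × (1 − 0.28) = $1,280,808.00.
Per share: $1,280,808.00 / 2,322,000 shares = $0.55.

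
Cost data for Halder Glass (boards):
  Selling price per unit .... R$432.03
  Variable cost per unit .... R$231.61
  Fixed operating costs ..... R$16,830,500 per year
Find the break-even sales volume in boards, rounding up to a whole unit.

83,977 boards

Each unit contributes R$432.03 − R$231.61 = R$200.42.
Units to break even: R$16,830,500 ÷ R$200.42 = 83,976.15, rounded up to 83,977.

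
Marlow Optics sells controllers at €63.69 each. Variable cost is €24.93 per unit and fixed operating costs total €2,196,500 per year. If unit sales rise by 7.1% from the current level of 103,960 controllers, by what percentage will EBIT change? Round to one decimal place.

+15.6%

At 103,960 units, contribution = 103,960 × €38.76 = €4,029,489.60.
Operating income = contribution − fixed costs = €4,029,489.60 − €2,196,500 = €1,832,989.60.
DOL = contribution ÷ EBIT = €4,029,489.60 ÷ €1,832,989.60 = 2.1983.
%ΔEBIT = DOL × %ΔSales = 2.1983 × +7.1% = +15.6%.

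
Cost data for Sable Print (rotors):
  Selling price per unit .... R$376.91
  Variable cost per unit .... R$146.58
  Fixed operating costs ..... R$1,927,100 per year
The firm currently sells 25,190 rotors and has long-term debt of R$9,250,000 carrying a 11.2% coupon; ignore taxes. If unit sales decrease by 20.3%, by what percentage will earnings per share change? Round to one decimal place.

At 25,190 units, contribution = 25,190 × R$230.33 = R$5,802,012.70.
Operating income = contribution − fixed costs = R$5,802,012.70 − R$1,927,100 = R$3,874,912.70.
After interest of R$1,036,000.00, pre-tax earnings = R$2,838,912.70.
Degree of combined leverage = contribution ÷ (EBIT − I) = R$5,802,012.70 ÷ R$2,838,912.70 = 2.0437.
%ΔEPS = DCL × %ΔSales = 2.0437 × -20.3% = -41.5%.

-41.5%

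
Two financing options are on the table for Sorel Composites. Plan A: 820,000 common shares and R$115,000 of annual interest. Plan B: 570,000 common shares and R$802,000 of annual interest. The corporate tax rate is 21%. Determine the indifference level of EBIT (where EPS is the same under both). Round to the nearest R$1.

R$2,368,360

At indifference, (EBIT − 115,000)(1 − t)/820,000 = (EBIT − 802,000)(1 − t)/570,000.
Cancelling (1 − t) and cross-multiplying: 570,000·(EBIT − 115,000) = 820,000·(EBIT − 802,000).
EBIT × (820,000 − 570,000) = 802,000 × 820,000 − 115,000 × 570,000 = 592,090,000,000, so EBIT = 592,090,000,000 ÷ 250,000 = 2,368,360.00.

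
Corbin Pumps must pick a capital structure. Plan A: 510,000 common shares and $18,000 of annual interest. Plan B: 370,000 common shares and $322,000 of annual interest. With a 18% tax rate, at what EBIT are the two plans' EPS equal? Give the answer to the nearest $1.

$1,125,429

Set EPS_A = EPS_B: (EBIT − $18,000)(1 − 0.18) ÷ 510,000 = (EBIT − $322,000)(1 − 0.18) ÷ 370,000.
The (1 − t) factor cancels: (EBIT − 18,000) × 370,000 = (EBIT − 322,000) × 510,000.
EBIT × (510,000 − 370,000) = 322,000 × 510,000 − 18,000 × 370,000 = 157,560,000,000, so EBIT = 157,560,000,000 ÷ 140,000 = 1,125,428.57.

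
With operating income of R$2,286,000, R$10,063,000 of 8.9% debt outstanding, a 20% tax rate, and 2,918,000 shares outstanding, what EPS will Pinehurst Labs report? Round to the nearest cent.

Pre-tax income = R$2,286,000 − R$895,607.00 = R$1,390,393.00.
After tax at 20%: net income = R$1,390,393.00 × 0.80 = R$1,112,314.40.
EPS = R$1,112,314.40 ÷ 2,918,000 = R$0.38.

R$0.38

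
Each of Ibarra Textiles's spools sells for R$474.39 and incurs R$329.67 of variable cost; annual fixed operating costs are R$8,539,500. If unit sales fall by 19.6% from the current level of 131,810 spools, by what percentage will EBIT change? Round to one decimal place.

-35.5%

At 131,810 units, contribution = 131,810 × R$144.72 = R$19,075,543.20.
Operating income = contribution − fixed costs = R$19,075,543.20 − R$8,539,500 = R$10,536,043.20.
DOL = contribution ÷ EBIT = R$19,075,543.20 ÷ R$10,536,043.20 = 1.8105.
So EBIT moves 1.8105 × (-19.6%) = -35.5%.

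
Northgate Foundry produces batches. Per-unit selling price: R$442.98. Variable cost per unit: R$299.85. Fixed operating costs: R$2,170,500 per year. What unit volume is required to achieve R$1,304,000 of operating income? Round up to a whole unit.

Each unit contributes R$442.98 − R$299.85 = R$143.13.
Need Q such that Q × R$143.13 − R$2,170,500 = R$1,304,000, i.e. Q = R$3,474,500 / R$143.13 = 24,275.13 → 24,276.

24,276 batches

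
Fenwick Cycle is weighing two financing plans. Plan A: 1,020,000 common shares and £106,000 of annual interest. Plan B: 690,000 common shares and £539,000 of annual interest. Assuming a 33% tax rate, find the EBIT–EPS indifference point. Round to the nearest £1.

Set EPS_A = EPS_B: (EBIT − £106,000)(1 − 0.33) ÷ 1,020,000 = (EBIT − £539,000)(1 − 0.33) ÷ 690,000.
The (1 − t) factor cancels: (EBIT − 106,000) × 690,000 = (EBIT − 539,000) × 1,020,000.
Solving, EBIT = (539,000·1,020,000 − 106,000·690,000) / (1,020,000 − 690,000) = 476,640,000,000 / 330,000 = 1,444,363.64.

£1,444,364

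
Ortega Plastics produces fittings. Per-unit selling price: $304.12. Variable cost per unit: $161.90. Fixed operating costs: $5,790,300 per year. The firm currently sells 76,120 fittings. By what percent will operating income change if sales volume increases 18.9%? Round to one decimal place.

+40.6%

At 76,120 units, contribution = 76,120 × $142.22 = $10,825,786.40.
EBIT = $10,825,786.40 − $5,790,300 = $5,035,486.40.
So DOL = total CM / EBIT = $10,825,786.40 / $5,035,486.40 = 2.1499.
So EBIT moves 2.1499 × (+18.9%) = +40.6%.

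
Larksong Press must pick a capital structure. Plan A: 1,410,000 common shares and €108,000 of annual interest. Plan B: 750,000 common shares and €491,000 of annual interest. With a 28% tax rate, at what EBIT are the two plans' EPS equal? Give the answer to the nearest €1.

€926,227

Set EPS_A = EPS_B: (EBIT − €108,000)(1 − 0.28) ÷ 1,410,000 = (EBIT − €491,000)(1 − 0.28) ÷ 750,000.
Cancelling (1 − t) and cross-multiplying: 750,000·(EBIT − 108,000) = 1,410,000·(EBIT − 491,000).
EBIT × (1,410,000 − 750,000) = 491,000 × 1,410,000 − 108,000 × 750,000 = 611,310,000,000, so EBIT = 611,310,000,000 ÷ 660,000 = 926,227.27.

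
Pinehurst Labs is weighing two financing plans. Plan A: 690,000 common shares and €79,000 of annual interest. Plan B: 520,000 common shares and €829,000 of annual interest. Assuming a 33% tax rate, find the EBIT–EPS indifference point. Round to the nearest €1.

Set EPS_A = EPS_B: (EBIT − €79,000)(1 − 0.33) ÷ 690,000 = (EBIT − €829,000)(1 − 0.33) ÷ 520,000.
Cancelling (1 − t) and cross-multiplying: 520,000·(EBIT − 79,000) = 690,000·(EBIT − 829,000).
EBIT × (690,000 − 520,000) = 829,000 × 690,000 − 79,000 × 520,000 = 530,930,000,000, so EBIT = 530,930,000,000 ÷ 170,000 = 3,123,117.65.

€3,123,118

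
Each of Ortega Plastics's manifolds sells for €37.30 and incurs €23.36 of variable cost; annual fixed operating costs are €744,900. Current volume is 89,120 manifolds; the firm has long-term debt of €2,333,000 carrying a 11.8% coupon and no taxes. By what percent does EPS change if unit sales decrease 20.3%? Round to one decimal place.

-113.5%

Total contribution margin = 89,120 × €13.94 = €1,242,332.80.
Subtracting fixed costs: EBIT = €1,242,332.80 − €744,900 = €497,432.80.
Interest = €275,294.00, so EBIT − I = €222,138.80.
Degree of combined leverage = contribution ÷ (EBIT − I) = €1,242,332.80 ÷ €222,138.80 = 5.5926.
EPS therefore changes by 5.5926 × (-20.3%) = -113.5%.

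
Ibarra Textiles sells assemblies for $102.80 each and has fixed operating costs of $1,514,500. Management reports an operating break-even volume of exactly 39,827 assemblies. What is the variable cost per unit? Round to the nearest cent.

$64.77

At break-even, FC = Q × (P − VC), so P − VC = $1,514,500 ÷ 39,827 = $38.0270.
Variable cost per unit = $102.80 − $38.0270 = $64.77.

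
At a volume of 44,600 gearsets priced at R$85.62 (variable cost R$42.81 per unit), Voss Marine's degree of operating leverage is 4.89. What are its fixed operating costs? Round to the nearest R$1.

Total contribution margin = 44,600 × R$42.81 = R$1,909,326.00.
Since DOL = CM ÷ EBIT, EBIT = R$1,909,326.00 ÷ 4.89 = R$390,455.21.
And FC = contribution − EBIT = R$1,909,326.00 − R$390,455.21 = R$1,518,871.

R$1,518,871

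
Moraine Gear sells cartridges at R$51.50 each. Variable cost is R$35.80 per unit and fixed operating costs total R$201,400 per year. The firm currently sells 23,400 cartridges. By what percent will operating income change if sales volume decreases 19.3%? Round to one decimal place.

At 23,400 units, contribution = 23,400 × R$15.70 = R$367,380.00.
Operating income = contribution − fixed costs = R$367,380.00 − R$201,400 = R$165,980.00.
Degree of operating leverage = R$367,380.00 / R$165,980.00 = 2.2134.
So EBIT moves 2.2134 × (-19.3%) = -42.7%.

-42.7%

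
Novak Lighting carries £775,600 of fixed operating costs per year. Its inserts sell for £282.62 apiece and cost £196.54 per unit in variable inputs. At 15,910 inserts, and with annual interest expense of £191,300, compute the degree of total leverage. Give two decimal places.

At 15,910 units, contribution = 15,910 × £86.08 = £1,369,532.80.
EBIT = £1,369,532.80 − £775,600 = £593,932.80. Interest = £191,300.00.
DOL = £1,369,532.80 ÷ £593,932.80 = 2.3059; DFL = £593,932.80 ÷ £402,632.80 = 1.4751.
Combined leverage = 2.3059 × 1.4751 = 3.4014.

3.40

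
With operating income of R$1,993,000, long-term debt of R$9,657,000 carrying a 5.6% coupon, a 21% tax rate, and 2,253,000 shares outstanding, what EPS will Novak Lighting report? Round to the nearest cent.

R$0.51

Pre-tax income = R$1,993,000 − R$540,792.00 = R$1,452,208.00.
Net income = R$1,452,208.00 × (1 − 0.21) = R$1,147,244.32.
EPS = R$1,147,244.32 ÷ 2,253,000 = R$0.51.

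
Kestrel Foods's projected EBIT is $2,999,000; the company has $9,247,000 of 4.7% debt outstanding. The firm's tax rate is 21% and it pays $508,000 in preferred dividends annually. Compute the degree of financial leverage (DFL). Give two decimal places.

Interest = $434,609.00.
Pre-tax preferred-dividend burden = $508,000 ÷ (1 − 0.21) = $643,037.97.
DFL = EBIT ÷ [EBIT − I − D_p/(1−t)] = $2,999,000 ÷ [$2,999,000 − $434,609.00 − $643,037.97] = $2,999,000 ÷ $1,921,353.03 = 1.5609.

1.56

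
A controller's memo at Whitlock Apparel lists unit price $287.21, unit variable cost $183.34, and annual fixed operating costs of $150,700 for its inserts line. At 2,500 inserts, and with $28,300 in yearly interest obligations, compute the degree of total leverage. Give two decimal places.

Contribution at this volume is 2,500 × $103.87 = $259,675.00.
Subtracting fixed costs: EBIT = $259,675.00 − $150,700 = $108,975.00. Interest = $28,300.00, so EBIT − I = $80,675.00.
DCL = contribution ÷ (EBIT − I) = $259,675.00 ÷ $80,675.00 = 3.2188.

3.22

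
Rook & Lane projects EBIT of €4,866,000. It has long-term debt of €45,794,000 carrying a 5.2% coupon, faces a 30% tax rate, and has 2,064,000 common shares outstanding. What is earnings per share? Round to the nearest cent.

Pre-tax income = €4,866,000 − €2,381,288.00 = €2,484,712.00.
After tax at 30%: net income = €2,484,712.00 × 0.70 = €1,739,298.40.
EPS = €1,739,298.40 ÷ 2,064,000 = €0.84.

€0.84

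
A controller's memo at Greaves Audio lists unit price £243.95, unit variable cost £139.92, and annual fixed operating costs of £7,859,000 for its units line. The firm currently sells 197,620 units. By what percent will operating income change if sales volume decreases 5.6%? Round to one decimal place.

-9.1%

Total contribution margin = 197,620 × £104.03 = £20,558,408.60.
Operating income = contribution − fixed costs = £20,558,408.60 − £7,859,000 = £12,699,408.60.
Degree of operating leverage = £20,558,408.60 / £12,699,408.60 = 1.6188.
Operating income changes by 1.6188 × -5.6% = -9.1%.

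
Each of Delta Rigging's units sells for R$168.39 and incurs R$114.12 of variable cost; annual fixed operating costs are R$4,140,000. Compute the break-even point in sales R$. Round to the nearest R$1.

CM per unit = R$168.39 − R$114.12 = R$54.27; CM ratio = R$54.27 / R$168.39 = 0.3223.
Break-even revenue = fixed costs × price ÷ CM = R$4,140,000 × R$168.39 ÷ R$54.27 = R$12,845,672.

R$12,845,672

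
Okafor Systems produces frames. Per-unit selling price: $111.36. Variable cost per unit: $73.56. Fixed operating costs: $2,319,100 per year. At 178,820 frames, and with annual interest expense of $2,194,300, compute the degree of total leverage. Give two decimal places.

3.01

At 178,820 units, contribution = 178,820 × $37.80 = $6,759,396.00.
EBIT = $6,759,396.00 − $2,319,100 = $4,440,296.00. Interest = $2,194,300.00.
DOL = $6,759,396.00 ÷ $4,440,296.00 = 1.5223; DFL = $4,440,296.00 ÷ $2,245,996.00 = 1.9770.
Combined leverage = 1.5223 × 1.9770 = 3.0096.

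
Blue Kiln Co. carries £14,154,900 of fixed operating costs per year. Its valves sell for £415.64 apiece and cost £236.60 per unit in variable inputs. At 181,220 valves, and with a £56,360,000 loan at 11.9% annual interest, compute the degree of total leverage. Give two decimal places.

2.80

At 181,220 units, contribution = 181,220 × £179.04 = £32,445,628.80.
Subtracting fixed costs: EBIT = £32,445,628.80 − £14,154,900 = £18,290,728.80. Interest = £6,706,840.00.
DOL = £32,445,628.80 ÷ £18,290,728.80 = 1.7739; DFL = £18,290,728.80 ÷ £11,583,888.80 = 1.5790.
Combined leverage = 1.7739 × 1.5790 = 2.8010.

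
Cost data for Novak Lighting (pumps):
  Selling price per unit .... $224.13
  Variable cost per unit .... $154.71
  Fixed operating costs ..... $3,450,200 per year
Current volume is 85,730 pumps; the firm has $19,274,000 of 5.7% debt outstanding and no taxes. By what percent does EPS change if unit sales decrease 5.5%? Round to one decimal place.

At 85,730 units, contribution = 85,730 × $69.42 = $5,951,376.60.
EBIT = $5,951,376.60 − $3,450,200 = $2,501,176.60.
After interest of $1,098,618.00, pre-tax earnings = $1,402,558.60.
Degree of combined leverage = contribution ÷ (EBIT − I) = $5,951,376.60 ÷ $1,402,558.60 = 4.2432.
%ΔEPS = DCL × %ΔSales = 4.2432 × -5.5% = -23.3%.

-23.3%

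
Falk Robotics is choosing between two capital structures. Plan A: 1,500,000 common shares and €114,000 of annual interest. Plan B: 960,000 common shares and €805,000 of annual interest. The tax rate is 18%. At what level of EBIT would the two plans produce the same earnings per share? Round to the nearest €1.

€2,033,444

At indifference, (EBIT − 114,000)(1 − t)/1,500,000 = (EBIT − 805,000)(1 − t)/960,000.
Cancelling (1 − t) and cross-multiplying: 960,000·(EBIT − 114,000) = 1,500,000·(EBIT − 805,000).
Solving, EBIT = (805,000·1,500,000 − 114,000·960,000) / (1,500,000 − 960,000) = 1,098,060,000,000 / 540,000 = 2,033,444.44.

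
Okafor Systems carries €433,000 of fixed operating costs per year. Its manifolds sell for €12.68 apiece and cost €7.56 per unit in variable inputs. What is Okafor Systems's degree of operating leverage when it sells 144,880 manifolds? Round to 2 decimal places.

2.40

Contribution at this volume is 144,880 × €5.12 = €741,785.60.
EBIT = €741,785.60 − €433,000 = €308,785.60.
Degree of operating leverage = €741,785.60 / €308,785.60 = 2.4023.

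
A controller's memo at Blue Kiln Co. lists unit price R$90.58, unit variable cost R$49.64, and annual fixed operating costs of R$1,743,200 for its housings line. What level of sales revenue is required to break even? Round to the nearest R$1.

R$3,856,841

Contribution margin per unit = R$90.58 − R$49.64 = R$40.94, a CM ratio of R$40.94 ÷ R$90.58 = 0.4520.
Break-even revenue = fixed costs × price ÷ CM = R$1,743,200 × R$90.58 ÷ R$40.94 = R$3,856,841.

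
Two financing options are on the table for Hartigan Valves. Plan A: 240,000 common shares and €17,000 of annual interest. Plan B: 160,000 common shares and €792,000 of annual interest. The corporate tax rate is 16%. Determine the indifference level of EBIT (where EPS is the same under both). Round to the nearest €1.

At indifference, (EBIT − 17,000)(1 − t)/240,000 = (EBIT − 792,000)(1 − t)/160,000.
The (1 − t) factor cancels: (EBIT − 17,000) × 160,000 = (EBIT − 792,000) × 240,000.
EBIT × (240,000 − 160,000) = 792,000 × 240,000 − 17,000 × 160,000 = 187,360,000,000, so EBIT = 187,360,000,000 ÷ 80,000 = 2,342,000.00.

€2,342,000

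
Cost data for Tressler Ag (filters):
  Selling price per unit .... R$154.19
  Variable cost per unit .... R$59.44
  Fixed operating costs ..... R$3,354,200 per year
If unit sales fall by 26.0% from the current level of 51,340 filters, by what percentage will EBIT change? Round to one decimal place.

-83.7%

At 51,340 units, contribution = 51,340 × R$94.75 = R$4,864,465.00.
EBIT = R$4,864,465.00 − R$3,354,200 = R$1,510,265.00.
Degree of operating leverage = R$4,864,465.00 / R$1,510,265.00 = 3.2209.
So EBIT moves 3.2209 × (-26.0%) = -83.7%.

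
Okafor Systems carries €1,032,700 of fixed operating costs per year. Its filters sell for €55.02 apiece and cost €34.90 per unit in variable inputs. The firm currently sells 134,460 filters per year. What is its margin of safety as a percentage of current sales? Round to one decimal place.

Contribution margin per unit = €55.02 − €34.90 = €20.12. Break-even units = €1,032,700 ÷ €20.12 = 51,327.04; break-even revenue = 51,327.04 × €55.02 = €2,824,013.62.
Actual sales revenue = 134,460 × €55.02 = €7,397,989.20.
Margin of safety = (€7,397,989.20 − €2,824,013.62) ÷ €7,397,989.20 = 61.8%.

61.8%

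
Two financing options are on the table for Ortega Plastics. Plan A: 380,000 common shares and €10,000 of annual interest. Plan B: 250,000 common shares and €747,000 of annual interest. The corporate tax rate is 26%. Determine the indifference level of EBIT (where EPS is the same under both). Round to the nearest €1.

At indifference, (EBIT − 10,000)(1 − t)/380,000 = (EBIT − 747,000)(1 − t)/250,000.
Cancelling (1 − t) and cross-multiplying: 250,000·(EBIT − 10,000) = 380,000·(EBIT − 747,000).
Solving, EBIT = (747,000·380,000 − 10,000·250,000) / (380,000 − 250,000) = 281,360,000,000 / 130,000 = 2,164,307.69.

€2,164,308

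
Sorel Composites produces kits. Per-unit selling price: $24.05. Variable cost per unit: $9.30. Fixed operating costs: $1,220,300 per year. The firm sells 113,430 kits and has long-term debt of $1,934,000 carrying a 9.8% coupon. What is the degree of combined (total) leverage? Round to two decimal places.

6.36

Total contribution margin = 113,430 × $14.75 = $1,673,092.50.
EBIT = $1,673,092.50 − $1,220,300 = $452,792.50. Interest = $189,532.00, so EBIT − I = $263,260.50.
DCL = contribution ÷ (EBIT − I) = $1,673,092.50 ÷ $263,260.50 = 6.3553.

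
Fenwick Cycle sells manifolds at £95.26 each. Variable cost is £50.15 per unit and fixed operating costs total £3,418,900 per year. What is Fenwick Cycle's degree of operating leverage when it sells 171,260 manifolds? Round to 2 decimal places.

1.79

At 171,260 units, contribution = 171,260 × £45.11 = £7,725,538.60.
Subtracting fixed costs: EBIT = £7,725,538.60 − £3,418,900 = £4,306,638.60.
So DOL = total CM / EBIT = £7,725,538.60 / £4,306,638.60 = 1.7939.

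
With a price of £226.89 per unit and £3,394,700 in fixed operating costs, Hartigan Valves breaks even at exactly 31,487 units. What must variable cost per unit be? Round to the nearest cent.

Contribution per unit must be FC / Q = £3,394,700 / 31,487 = £107.8127.
Variable cost per unit = £226.89 − £107.8127 = £119.08.

£119.08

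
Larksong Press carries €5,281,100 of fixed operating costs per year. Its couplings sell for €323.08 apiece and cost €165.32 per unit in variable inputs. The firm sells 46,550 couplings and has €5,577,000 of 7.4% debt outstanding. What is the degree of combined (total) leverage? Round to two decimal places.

4.45

At 46,550 units, contribution = 46,550 × €157.76 = €7,343,728.00.
Subtracting fixed costs: EBIT = €7,343,728.00 − €5,281,100 = €2,062,628.00. Interest = €412,698.00.
DOL = €7,343,728.00 ÷ €2,062,628.00 = 3.5604; DFL = €2,062,628.00 ÷ €1,649,930.00 = 1.2501.
DCL = DOL × DFL = 3.5604 × 1.2501 = 4.4509.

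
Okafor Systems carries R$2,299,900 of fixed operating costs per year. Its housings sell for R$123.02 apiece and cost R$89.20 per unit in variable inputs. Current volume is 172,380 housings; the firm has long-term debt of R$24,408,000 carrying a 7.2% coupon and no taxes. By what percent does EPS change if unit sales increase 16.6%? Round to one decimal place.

+54.6%

At 172,380 units, contribution = 172,380 × R$33.82 = R$5,829,891.60.
Subtracting fixed costs: EBIT = R$5,829,891.60 − R$2,299,900 = R$3,529,991.60.
After interest of R$1,757,376.00, pre-tax earnings = R$1,772,615.60.
Degree of combined leverage = contribution ÷ (EBIT − I) = R$5,829,891.60 ÷ R$1,772,615.60 = 3.2889.
EPS therefore changes by 3.2889 × (+16.6%) = +54.6%.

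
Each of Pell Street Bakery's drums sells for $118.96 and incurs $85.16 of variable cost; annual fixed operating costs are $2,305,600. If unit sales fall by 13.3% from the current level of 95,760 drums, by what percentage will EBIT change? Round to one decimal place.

-46.2%

Total contribution margin = 95,760 × $33.80 = $3,236,688.00.
Operating income = contribution − fixed costs = $3,236,688.00 − $2,305,600 = $931,088.00.
Degree of operating leverage = $3,236,688.00 / $931,088.00 = 3.4762.
So EBIT moves 3.4762 × (-13.3%) = -46.2%.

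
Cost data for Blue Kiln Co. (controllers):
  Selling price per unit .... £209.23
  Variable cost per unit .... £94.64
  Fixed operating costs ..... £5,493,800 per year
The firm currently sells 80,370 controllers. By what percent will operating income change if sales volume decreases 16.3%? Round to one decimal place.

-40.4%

Contribution at this volume is 80,370 × £114.59 = £9,209,598.30.
EBIT = £9,209,598.30 − £5,493,800 = £3,715,798.30.
DOL = contribution ÷ EBIT = £9,209,598.30 ÷ £3,715,798.30 = 2.4785.
%ΔEBIT = DOL × %ΔSales = 2.4785 × -16.3% = -40.4%.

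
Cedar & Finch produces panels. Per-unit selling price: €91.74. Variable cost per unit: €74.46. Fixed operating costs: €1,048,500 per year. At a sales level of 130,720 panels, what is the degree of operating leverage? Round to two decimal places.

Contribution at this volume is 130,720 × €17.28 = €2,258,841.60.
EBIT = €2,258,841.60 − €1,048,500 = €1,210,341.60.
So DOL = total CM / EBIT = €2,258,841.60 / €1,210,341.60 = 1.8663.

1.87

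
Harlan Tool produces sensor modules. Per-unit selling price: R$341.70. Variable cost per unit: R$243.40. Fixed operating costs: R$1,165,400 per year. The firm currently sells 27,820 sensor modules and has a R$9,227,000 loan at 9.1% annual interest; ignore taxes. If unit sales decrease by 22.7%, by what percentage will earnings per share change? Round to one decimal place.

At 27,820 units, contribution = 27,820 × R$98.30 = R$2,734,706.00.
Operating income = contribution − fixed costs = R$2,734,706.00 − R$1,165,400 = R$1,569,306.00.
After interest of R$839,657.00, pre-tax earnings = R$729,649.00.
DCL = total CM / (EBIT − I) = R$2,734,706.00 / R$729,649.00 = 3.7480.
EPS therefore changes by 3.7480 × (-22.7%) = -85.1%.

-85.1%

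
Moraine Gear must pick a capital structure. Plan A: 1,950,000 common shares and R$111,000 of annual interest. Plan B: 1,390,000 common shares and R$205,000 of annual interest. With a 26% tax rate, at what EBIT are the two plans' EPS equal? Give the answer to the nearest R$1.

R$438,321

At indifference, (EBIT − 111,000)(1 − t)/1,950,000 = (EBIT − 205,000)(1 − t)/1,390,000.
Cancelling (1 − t) and cross-multiplying: 1,390,000·(EBIT − 111,000) = 1,950,000·(EBIT − 205,000).
Solving, EBIT = (205,000·1,950,000 − 111,000·1,390,000) / (1,950,000 − 1,390,000) = 245,460,000,000 / 560,000 = 438,321.43.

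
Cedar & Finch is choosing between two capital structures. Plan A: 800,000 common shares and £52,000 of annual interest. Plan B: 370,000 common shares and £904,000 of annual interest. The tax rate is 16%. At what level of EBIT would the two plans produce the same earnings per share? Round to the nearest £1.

£1,637,116

Set EPS_A = EPS_B: (EBIT − £52,000)(1 − 0.16) ÷ 800,000 = (EBIT − £904,000)(1 − 0.16) ÷ 370,000.
Cancelling (1 − t) and cross-multiplying: 370,000·(EBIT − 52,000) = 800,000·(EBIT − 904,000).
Solving, EBIT = (904,000·800,000 − 52,000·370,000) / (800,000 − 370,000) = 703,960,000,000 / 430,000 = 1,637,116.28.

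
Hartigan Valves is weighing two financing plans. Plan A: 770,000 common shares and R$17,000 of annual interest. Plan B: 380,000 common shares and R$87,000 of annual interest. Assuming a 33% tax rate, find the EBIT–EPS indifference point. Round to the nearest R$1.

At indifference, (EBIT − 17,000)(1 − t)/770,000 = (EBIT − 87,000)(1 − t)/380,000.
Cancelling (1 − t) and cross-multiplying: 380,000·(EBIT − 17,000) = 770,000·(EBIT − 87,000).
EBIT × (770,000 − 380,000) = 87,000 × 770,000 − 17,000 × 380,000 = 60,530,000,000, so EBIT = 60,530,000,000 ÷ 390,000 = 155,205.13.

R$155,205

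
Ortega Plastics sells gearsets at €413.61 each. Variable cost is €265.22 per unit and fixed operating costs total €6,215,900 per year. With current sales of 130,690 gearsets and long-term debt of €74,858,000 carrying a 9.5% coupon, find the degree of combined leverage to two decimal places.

3.20

At 130,690 units, contribution = 130,690 × €148.39 = €19,393,089.10.
Subtracting fixed costs: EBIT = €19,393,089.10 − €6,215,900 = €13,177,189.10. Interest = €7,111,510.00.
DOL = €19,393,089.10 ÷ €13,177,189.10 = 1.4717; DFL = €13,177,189.10 ÷ €6,065,679.10 = 2.1724.
Combined leverage = 1.4717 × 2.1724 = 3.1971.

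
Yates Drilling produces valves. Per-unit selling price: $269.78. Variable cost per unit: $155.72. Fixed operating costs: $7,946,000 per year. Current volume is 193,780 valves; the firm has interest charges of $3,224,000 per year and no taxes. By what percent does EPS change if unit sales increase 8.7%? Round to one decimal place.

+17.6%

Contribution at this volume is 193,780 × $114.06 = $22,102,546.80.
Subtracting fixed costs: EBIT = $22,102,546.80 − $7,946,000 = $14,156,546.80.
After interest of $3,224,000.00, pre-tax earnings = $10,932,546.80.
DCL = total CM / (EBIT − I) = $22,102,546.80 / $10,932,546.80 = 2.0217.
EPS therefore changes by 2.0217 × (+8.7%) = +17.6%.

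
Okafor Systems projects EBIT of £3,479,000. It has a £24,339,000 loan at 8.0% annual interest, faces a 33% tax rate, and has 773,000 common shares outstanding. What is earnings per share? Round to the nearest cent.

Interest = £1,947,120.00, so EBT = £3,479,000 − £1,947,120.00 = £1,531,880.00.
After tax at 33%: net income = £1,531,880.00 × 0.67 = £1,026,359.60.
EPS = £1,026,359.60 ÷ 773,000 = £1.33.

£1.33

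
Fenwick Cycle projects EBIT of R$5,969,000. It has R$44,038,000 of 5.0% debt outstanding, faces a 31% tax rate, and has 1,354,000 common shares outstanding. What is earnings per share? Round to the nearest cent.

R$1.92

Interest = R$2,201,900.00, so EBT = R$5,969,000 − R$2,201,900.00 = R$3,767,100.00.
After tax at 31%: net income = R$3,767,100.00 × 0.69 = R$2,599,299.00.
EPS = R$2,599,299.00 ÷ 1,354,000 = R$1.92.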